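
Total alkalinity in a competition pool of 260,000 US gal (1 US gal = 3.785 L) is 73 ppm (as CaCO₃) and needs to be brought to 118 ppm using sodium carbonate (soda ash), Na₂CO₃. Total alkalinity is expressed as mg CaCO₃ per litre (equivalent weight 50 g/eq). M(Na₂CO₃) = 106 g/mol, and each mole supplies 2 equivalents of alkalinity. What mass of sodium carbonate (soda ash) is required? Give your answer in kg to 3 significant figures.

46.9 kg

Volume: 260,000 US gal × 3.785 L/gal = 984,100 L.
Alkalinity to add: (118 − 73) = 45 mg/L as CaCO₃ × 984,100 L = 44,280 g as CaCO₃.
Equivalents: 44,280 g ÷ 50 g/eq = 885.7 eq.
Each mole of Na₂CO₃ supplies 2 eq, so 885.7 / 2 = 442.8 mol.
Mass: 442.8 mol × 106 g/mol = 46,940 g.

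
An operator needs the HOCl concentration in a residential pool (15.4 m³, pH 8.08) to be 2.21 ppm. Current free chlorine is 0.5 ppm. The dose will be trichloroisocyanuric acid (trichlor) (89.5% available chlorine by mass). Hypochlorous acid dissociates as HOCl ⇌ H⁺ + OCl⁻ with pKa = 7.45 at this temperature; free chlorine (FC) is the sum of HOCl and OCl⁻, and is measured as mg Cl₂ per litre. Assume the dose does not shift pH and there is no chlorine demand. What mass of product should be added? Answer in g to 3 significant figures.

Volume: 15.4 m³ = 15,400 L.
[OCl⁻]/[HOCl] = 10^(pH − pKa) = 10^(8.08 − 7.45) = 4.266; fraction as HOCl = 1/(1 + 4.266) = 0.1899.
Free chlorine required for 2.21 ppm HOCl: 2.21 / 0.1899 = 11.64 ppm.
FC to add: 11.64 − 0.5 = 11.14 mg/L as Cl₂.
Cl₂ equivalent: 11.14 mg/L × 15,400 L = 171.5 g.
Product at 89.5% available Cl: 171.5 / 0.895 = 191.6 g.

192 g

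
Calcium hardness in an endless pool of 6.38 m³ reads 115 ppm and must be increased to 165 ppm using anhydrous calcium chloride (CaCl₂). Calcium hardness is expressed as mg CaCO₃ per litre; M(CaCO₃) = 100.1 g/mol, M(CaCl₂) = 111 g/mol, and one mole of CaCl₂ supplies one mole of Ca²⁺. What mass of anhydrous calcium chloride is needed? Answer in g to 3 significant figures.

Volume: 6.38 m³ = 6,380 L.
Hardness to add: (165 − 115) = 50 mg/L as CaCO₃ × 6,380 L = 319 g as CaCO₃.
Moles of Ca²⁺ (1 mol Ca²⁺ ≡ 1 mol CaCO₃): 319 / 100.1 g/mol = 3.187 mol.
Mass of CaCl₂: 3.187 × 111 = 353.7 g.

354 g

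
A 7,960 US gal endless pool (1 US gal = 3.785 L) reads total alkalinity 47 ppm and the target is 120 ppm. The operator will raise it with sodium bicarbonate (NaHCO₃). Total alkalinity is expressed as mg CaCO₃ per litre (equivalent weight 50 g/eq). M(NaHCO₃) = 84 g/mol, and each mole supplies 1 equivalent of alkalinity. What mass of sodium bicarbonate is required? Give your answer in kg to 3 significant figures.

Volume: 7,960 US gal × 3.785 L/gal = 30,129 L.
Alkalinity to add: (120 − 47) = 73 mg/L as CaCO₃ × 30,129 L = 2199 g as CaCO₃.
Equivalents: 2199 g ÷ 50 g/eq = 43.99 eq.
NaHCO₃ supplies 1 eq per mole → 43.99 mol.
Mass: 43.99 mol × 84 g/mol = 3695 g.

3.69 kg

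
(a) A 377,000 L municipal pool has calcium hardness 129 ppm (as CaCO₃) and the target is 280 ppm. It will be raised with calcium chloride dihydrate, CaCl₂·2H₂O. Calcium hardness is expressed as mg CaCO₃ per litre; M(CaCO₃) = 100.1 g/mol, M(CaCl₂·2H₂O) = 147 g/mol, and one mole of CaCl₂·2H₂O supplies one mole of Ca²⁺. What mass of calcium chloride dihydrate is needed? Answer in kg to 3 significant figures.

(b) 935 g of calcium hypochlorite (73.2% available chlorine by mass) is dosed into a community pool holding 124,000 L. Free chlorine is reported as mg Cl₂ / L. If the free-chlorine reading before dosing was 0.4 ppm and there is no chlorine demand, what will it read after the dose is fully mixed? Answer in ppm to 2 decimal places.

(a) 83.6 kg; (b) 5.92 ppm

(a) Hardness to add: (280 − 129) = 151 mg/L as CaCO₃ × 377,000 L = 56,930 g as CaCO₃.
(a) Moles of Ca²⁺ (1 mol Ca²⁺ ≡ 1 mol CaCO₃): 56,930 / 100.1 g/mol = 568.7 mol.
(a) Mass of CaCl₂·2H₂O: 568.7 × 147 = 83,600 g.

(b) Available chlorine delivered: 935 g × 0.732 = 684.4 g as Cl₂.
(b) Concentration rise: 684.4 g / 124,000 L = 5.52 mg/L = 5.52 ppm.
(b) Final FC: 0.4 + 5.52 = 5.92 ppm.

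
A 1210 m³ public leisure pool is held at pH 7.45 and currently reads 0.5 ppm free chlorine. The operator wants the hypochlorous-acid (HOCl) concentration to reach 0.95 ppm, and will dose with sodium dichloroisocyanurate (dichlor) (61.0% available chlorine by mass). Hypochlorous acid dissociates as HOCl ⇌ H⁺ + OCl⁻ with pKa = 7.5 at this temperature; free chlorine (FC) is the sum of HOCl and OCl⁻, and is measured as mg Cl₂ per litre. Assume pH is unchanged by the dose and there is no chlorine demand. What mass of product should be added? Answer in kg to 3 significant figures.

Volume: 1210 m³ = 1,210,000 L.
[OCl⁻]/[HOCl] = 10^(pH − pKa) = 10^(7.45 − 7.5) = 0.8913; fraction as HOCl = 1/(1 + 0.8913) = 0.5288.
Free chlorine required for 0.95 ppm HOCl: 0.95 / 0.5288 = 1.797 ppm.
FC to add: 1.797 − 0.5 = 1.297 mg/L as Cl₂.
Cl₂ equivalent: 1.297 mg/L × 1,210,000 L = 1569 g.
Product at 61.0% available Cl: 1569 / 0.61 = 2572 g.

2.57 kg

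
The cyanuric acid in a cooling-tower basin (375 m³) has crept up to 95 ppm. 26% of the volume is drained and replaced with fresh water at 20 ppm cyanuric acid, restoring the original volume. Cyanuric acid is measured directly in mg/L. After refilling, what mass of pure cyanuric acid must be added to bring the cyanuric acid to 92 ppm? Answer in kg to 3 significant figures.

6.19 kg

Volume: 375 m³ = 375,000 L.
After draining 26% and refilling: 95 × 0.74 + 20 × 0.26 = 75.5 ppm.
Deficit to target: 92 − 75.5 = 16.5 mg/L.
Mass: 16.5 mg/L × 375,000 L = 6188 g cyanuric acid.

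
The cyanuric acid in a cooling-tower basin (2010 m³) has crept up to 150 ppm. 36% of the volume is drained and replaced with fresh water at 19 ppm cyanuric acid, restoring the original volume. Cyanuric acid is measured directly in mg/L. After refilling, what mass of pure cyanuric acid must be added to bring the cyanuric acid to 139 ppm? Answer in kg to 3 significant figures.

Volume: 2010 m³ = 2,010,000 L.
After draining 36% and refilling: 150 × 0.64 + 19 × 0.36 = 102.84 ppm.
Deficit to target: 139 − 102.84 = 36.16 mg/L.
Mass: 36.16 mg/L × 2,010,000 L = 72,680 g cyanuric acid.

72.7 kg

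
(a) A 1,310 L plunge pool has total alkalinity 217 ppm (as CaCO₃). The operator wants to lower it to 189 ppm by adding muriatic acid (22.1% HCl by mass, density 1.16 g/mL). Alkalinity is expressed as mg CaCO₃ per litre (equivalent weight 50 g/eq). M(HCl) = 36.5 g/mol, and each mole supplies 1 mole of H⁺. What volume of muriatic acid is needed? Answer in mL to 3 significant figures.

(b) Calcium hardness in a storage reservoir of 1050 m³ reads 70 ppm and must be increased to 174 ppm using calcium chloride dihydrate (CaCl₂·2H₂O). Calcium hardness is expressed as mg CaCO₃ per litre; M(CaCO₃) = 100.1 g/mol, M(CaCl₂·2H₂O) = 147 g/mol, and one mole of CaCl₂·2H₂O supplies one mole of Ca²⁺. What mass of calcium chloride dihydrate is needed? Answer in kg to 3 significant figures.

(a) Alkalinity to neutralize: (217 − 189) = 28 mg/L as CaCO₃ × 1,310 L = 36.68 g as CaCO₃.
(a) Equivalents of H⁺ required: 36.68 ÷ 50 g/eq = 0.7336 eq = 0.7336 mol HCl.
(a) Mass of HCl: 0.7336 × 36.5 = 26.78 g.
(a) Mass of 22.1% solution: 26.78 / 0.221 = 121.2 g.
(a) Volume: 121.2 g ÷ 1.16 g/mL = 104.4 mL.

(b) Volume: 1050 m³ = 1,050,000 L.
(b) Hardness to add: (174 − 70) = 104 mg/L as CaCO₃ × 1,050,000 L = 109,200 g as CaCO₃.
(b) Moles of Ca²⁺ (1 mol Ca²⁺ ≡ 1 mol CaCO₃): 109,200 / 100.1 g/mol = 1091 mol.
(b) Mass of CaCl₂·2H₂O: 1091 × 147 = 160,400 g.

(a) 104 mL; (b) 160 kg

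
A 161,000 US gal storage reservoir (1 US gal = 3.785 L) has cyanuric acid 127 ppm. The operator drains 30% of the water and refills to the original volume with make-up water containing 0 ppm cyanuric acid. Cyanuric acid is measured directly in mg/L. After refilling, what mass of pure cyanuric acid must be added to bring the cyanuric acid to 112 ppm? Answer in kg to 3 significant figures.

Volume: 161,000 US gal × 3.785 L/gal = 609,385 L.
After draining 30% and refilling: 127 × 0.70 + 0 × 0.30 = 88.9 ppm.
Deficit to target: 112 − 88.9 = 23.1 mg/L.
Mass: 23.1 mg/L × 609,385 L = 14,080 g cyanuric acid.

14.1 kg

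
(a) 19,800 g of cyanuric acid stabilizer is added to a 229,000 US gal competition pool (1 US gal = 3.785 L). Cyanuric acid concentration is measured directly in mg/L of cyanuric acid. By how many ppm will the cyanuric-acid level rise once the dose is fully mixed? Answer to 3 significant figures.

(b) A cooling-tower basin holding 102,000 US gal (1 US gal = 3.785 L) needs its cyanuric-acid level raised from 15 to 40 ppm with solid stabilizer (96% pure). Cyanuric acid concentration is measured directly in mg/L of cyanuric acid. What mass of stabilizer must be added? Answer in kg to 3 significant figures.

(a) Volume: 229,000 US gal × 3.785 L/gal = 866,765 L.
(a) Rise: 19,800 g / 866,765 L × 1000 = 22.84 mg/L.

(b) Volume: 102,000 US gal × 3.785 L/gal = 386,070 L.
(b) CYA to add: (40 − 15) = 25 mg/L × 386,070 L = 9652 g cyanuric acid.
(b) At 96% purity: 9652 / 0.96 = 10,050 g product.

(a) 22.8 ppm; (b) 10.1 kg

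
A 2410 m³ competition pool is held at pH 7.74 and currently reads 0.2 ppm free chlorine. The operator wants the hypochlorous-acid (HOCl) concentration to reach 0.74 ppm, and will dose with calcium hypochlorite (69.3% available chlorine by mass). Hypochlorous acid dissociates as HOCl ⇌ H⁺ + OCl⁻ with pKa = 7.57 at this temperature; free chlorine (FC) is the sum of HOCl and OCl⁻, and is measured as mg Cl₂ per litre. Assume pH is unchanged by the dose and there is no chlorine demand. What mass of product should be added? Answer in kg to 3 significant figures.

5.68 kg

Volume: 2410 m³ = 2,410,000 L.
[OCl⁻]/[HOCl] = 10^(pH − pKa) = 10^(7.74 − 7.57) = 1.479; fraction as HOCl = 1/(1 + 1.479) = 0.4034.
Free chlorine required for 0.74 ppm HOCl: 0.74 / 0.4034 = 1.835 ppm.
FC to add: 1.835 − 0.2 = 1.635 mg/L as Cl₂.
Cl₂ equivalent: 1.635 mg/L × 2,410,000 L = 3939 g.
Product at 69.3% available Cl: 3939 / 0.693 = 5684 g.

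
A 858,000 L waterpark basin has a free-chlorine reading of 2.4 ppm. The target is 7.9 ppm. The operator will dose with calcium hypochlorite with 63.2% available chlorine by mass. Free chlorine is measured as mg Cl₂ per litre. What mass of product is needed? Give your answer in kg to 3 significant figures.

Chlorine deficit: 7.9 − 2.4 = 5.5 ppm = 5.5 mg/L as Cl₂.
Cl₂ equivalent needed: 5.5 mg/L × 858,000 L = 4,719,000 mg = 4719 g.
Product at 63.2% available chlorine: 4719 / 0.632 = 7467 g.

7.47 kg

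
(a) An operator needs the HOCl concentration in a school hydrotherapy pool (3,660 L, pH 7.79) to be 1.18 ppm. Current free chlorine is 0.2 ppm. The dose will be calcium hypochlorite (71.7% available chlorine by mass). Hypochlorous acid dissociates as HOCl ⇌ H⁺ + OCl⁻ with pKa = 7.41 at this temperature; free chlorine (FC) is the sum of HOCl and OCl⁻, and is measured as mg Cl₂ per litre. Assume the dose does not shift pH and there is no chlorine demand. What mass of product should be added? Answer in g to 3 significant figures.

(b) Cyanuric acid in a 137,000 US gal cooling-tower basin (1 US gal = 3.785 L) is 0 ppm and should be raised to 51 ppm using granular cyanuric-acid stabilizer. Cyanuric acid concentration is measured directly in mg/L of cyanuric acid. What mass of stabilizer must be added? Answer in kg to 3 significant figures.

(a) 19.5 g; (b) 26.4 kg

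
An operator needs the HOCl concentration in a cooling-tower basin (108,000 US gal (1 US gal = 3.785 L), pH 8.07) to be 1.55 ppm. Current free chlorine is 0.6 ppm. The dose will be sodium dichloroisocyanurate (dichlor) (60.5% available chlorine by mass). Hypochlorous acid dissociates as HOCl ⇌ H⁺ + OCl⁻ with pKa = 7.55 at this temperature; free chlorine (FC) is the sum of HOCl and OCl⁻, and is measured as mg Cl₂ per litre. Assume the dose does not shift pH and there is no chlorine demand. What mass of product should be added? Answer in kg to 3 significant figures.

Volume: 108,000 US gal × 3.785 L/gal = 408,780 L.
[OCl⁻]/[HOCl] = 10^(pH − pKa) = 10^(8.07 − 7.55) = 3.311; fraction as HOCl = 1/(1 + 3.311) = 0.2319.
Free chlorine required for 1.55 ppm HOCl: 1.55 / 0.2319 = 6.683 ppm.
FC to add: 6.683 − 0.6 = 6.083 mg/L as Cl₂.
Cl₂ equivalent: 6.083 mg/L × 408,780 L = 2486 g.
Product at 60.5% available Cl: 2486 / 0.605 = 4110 g.

4.11 kg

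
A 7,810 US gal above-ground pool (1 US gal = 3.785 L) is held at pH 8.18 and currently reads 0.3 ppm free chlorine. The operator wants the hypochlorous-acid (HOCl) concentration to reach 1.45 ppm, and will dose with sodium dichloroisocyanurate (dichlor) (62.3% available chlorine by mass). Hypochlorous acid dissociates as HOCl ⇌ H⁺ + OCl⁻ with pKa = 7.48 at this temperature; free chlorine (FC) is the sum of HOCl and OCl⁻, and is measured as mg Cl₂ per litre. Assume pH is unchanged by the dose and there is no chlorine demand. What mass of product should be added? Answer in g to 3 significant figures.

399 g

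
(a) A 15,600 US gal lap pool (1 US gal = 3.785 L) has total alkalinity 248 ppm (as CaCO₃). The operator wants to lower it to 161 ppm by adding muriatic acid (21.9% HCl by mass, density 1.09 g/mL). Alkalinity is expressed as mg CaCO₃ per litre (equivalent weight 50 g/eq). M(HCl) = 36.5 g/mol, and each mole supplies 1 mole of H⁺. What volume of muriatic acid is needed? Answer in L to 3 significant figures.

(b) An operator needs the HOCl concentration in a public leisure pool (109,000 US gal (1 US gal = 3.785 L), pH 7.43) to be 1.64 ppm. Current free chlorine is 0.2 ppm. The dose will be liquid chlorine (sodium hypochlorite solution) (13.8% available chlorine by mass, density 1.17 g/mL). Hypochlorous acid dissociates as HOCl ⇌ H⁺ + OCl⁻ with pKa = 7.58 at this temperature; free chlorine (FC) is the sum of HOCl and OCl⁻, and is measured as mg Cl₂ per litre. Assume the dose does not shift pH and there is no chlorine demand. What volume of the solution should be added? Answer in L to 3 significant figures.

(a) 15.7 L; (b) 6.65 L

(a) Volume: 15,600 US gal × 3.785 L/gal = 59,046 L.
(a) Alkalinity to neutralize: (248 − 161) = 87 mg/L as CaCO₃ × 59,046 L = 5137 g as CaCO₃.
(a) Equivalents of H⁺ required: 5137 ÷ 50 g/eq = 102.7 eq = 102.7 mol HCl.
(a) Mass of HCl: 102.7 × 36.5 = 3750 g.
(a) Mass of 21.9% solution: 3750 / 0.219 = 17,120 g.
(a) Volume: 17,120 g ÷ 1.09 g/mL = 15,710 mL.

(b) Volume: 109,000 US gal × 3.785 L/gal = 412,565 L.
(b) [OCl⁻]/[HOCl] = 10^(pH − pKa) = 10^(7.43 − 7.58) = 0.7079; fraction as HOCl = 1/(1 + 0.7079) = 0.5855.
(b) Free chlorine required for 1.64 ppm HOCl: 1.64 / 0.5855 = 2.801 ppm.
(b) FC to add: 2.801 − 0.2 = 2.601 mg/L as Cl₂.
(b) Cl₂ equivalent: 2.601 mg/L × 412,565 L = 1073 g.
(b) Product at 13.8% available Cl: 1073 / 0.138 = 7776 g.
(b) Volume: 7776 g ÷ 1.17 g/mL = 6646 mL.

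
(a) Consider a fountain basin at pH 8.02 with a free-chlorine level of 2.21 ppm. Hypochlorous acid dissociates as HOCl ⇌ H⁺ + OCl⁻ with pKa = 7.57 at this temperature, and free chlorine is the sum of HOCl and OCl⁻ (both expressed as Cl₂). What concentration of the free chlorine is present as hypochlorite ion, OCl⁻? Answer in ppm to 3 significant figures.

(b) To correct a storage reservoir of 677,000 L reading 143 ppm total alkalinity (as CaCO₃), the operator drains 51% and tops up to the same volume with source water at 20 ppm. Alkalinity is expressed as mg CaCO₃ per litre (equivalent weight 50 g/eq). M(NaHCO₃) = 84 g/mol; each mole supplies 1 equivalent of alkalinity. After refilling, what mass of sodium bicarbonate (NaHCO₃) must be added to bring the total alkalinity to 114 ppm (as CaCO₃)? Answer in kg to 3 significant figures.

(a) [OCl⁻]/[HOCl] = 10^(pH − pKa) = 10^(8.02 − 7.57) = 10^0.45 = 2.818.
(a) Fraction as HOCl = 1 / (1 + 2.818) = 0.2619.
(a) OCl⁻ = (1 − 0.2619) × 2.21 ppm = 1.631 ppm.

(b) After draining 51% and refilling: 143 × 0.49 + 20 × 0.51 = 80.27 ppm.
(b) Deficit to target: 114 − 80.27 = 33.73 mg/L.
(b) As CaCO₃: 33.73 mg/L × 677,000 L = 22,840 g; ÷ 50 g/eq ÷ 1 = 456.7 mol NaHCO₃.
(b) Mass: 456.7 × 84 = 38,360 g.

(a) 1.63 ppm; (b) 38.4 kg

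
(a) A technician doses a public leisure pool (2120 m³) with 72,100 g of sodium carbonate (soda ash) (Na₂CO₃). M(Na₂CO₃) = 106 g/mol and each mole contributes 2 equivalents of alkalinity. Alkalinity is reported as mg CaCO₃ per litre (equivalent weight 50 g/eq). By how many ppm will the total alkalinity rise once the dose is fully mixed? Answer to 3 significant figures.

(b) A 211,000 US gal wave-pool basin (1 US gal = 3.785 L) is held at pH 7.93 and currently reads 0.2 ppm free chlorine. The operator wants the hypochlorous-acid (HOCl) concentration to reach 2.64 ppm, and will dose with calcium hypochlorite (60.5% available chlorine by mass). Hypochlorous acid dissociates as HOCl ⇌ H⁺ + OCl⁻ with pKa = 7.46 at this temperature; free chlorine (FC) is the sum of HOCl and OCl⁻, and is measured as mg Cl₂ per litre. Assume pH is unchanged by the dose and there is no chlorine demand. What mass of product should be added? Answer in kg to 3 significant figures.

(a) 32.1 ppm; (b) 13.5 kg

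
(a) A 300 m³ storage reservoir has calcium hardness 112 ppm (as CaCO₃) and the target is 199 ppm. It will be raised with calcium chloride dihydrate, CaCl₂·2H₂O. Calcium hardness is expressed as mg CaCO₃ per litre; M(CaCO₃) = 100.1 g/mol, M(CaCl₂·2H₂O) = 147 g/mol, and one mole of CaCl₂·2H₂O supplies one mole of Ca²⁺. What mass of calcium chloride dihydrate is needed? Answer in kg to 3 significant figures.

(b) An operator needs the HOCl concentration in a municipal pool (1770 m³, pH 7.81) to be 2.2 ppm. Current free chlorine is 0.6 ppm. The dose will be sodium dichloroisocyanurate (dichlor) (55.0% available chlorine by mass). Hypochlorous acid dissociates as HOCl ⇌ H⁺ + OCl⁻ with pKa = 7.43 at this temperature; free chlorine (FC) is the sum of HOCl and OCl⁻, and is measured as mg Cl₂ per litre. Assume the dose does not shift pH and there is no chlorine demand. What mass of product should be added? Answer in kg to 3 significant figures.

(a) 38.3 kg; (b) 22.1 kg

(a) Volume: 300 m³ = 300,000 L.
(a) Hardness to add: (199 − 112) = 87 mg/L as CaCO₃ × 300,000 L = 26,100 g as CaCO₃.
(a) Moles of Ca²⁺ (1 mol Ca²⁺ ≡ 1 mol CaCO₃): 26,100 / 100.1 g/mol = 260.7 mol.
(a) Mass of CaCl₂·2H₂O: 260.7 × 147 = 38,330 g.

(b) Volume: 1770 m³ = 1,770,000 L.
(b) [OCl⁻]/[HOCl] = 10^(pH − pKa) = 10^(7.81 − 7.43) = 2.399; fraction as HOCl = 1/(1 + 2.399) = 0.2942.
(b) Free chlorine required for 2.2 ppm HOCl: 2.2 / 0.2942 = 7.477 ppm.
(b) FC to add: 7.477 − 0.6 = 6.877 mg/L as Cl₂.
(b) Cl₂ equivalent: 6.877 mg/L × 1,770,000 L = 12,170 g.
(b) Product at 55.0% available Cl: 12,170 / 0.55 = 22,130 g.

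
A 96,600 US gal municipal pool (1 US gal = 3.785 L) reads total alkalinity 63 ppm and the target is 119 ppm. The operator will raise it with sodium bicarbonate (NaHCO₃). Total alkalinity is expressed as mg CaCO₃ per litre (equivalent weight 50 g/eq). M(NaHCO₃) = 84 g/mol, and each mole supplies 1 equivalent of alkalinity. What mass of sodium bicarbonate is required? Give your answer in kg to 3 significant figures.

Volume: 96,600 US gal × 3.785 L/gal = 365,631 L.
Alkalinity to add: (119 − 63) = 56 mg/L as CaCO₃ × 365,631 L = 20,480 g as CaCO₃.
Equivalents: 20,480 g ÷ 50 g/eq = 409.5 eq.
NaHCO₃ supplies 1 eq per mole → 409.5 mol.
Mass: 409.5 mol × 84 g/mol = 34,400 g.

34.4 kg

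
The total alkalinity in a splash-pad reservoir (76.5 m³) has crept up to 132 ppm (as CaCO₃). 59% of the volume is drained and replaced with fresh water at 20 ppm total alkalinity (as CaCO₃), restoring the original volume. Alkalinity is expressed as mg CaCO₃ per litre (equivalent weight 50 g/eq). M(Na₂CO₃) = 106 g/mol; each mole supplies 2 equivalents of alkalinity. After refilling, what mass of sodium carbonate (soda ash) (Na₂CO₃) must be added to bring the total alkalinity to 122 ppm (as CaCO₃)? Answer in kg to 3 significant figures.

4.55 kg

Volume: 76.5 m³ = 76,500 L.
After draining 59% and refilling: 132 × 0.41 + 20 × 0.59 = 65.92 ppm.
Deficit to target: 122 − 65.92 = 56.08 mg/L.
As CaCO₃: 56.08 mg/L × 76,500 L = 4290 g; ÷ 50 g/eq ÷ 2 = 42.9 mol Na₂CO₃.
Mass: 42.9 × 106 = 4548 g.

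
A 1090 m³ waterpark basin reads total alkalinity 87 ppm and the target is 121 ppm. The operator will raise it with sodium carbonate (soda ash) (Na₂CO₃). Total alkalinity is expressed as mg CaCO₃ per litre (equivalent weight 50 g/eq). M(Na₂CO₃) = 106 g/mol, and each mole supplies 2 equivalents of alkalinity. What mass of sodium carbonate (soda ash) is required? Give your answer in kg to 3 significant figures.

Volume: 1090 m³ = 1,090,000 L.
Alkalinity to add: (121 − 87) = 34 mg/L as CaCO₃ × 1,090,000 L = 37,060 g as CaCO₃.
Equivalents: 37,060 g ÷ 50 g/eq = 741.2 eq.
Each mole of Na₂CO₃ supplies 2 eq, so 741.2 / 2 = 370.6 mol.
Mass: 370.6 mol × 106 g/mol = 39,280 g.

39.3 kg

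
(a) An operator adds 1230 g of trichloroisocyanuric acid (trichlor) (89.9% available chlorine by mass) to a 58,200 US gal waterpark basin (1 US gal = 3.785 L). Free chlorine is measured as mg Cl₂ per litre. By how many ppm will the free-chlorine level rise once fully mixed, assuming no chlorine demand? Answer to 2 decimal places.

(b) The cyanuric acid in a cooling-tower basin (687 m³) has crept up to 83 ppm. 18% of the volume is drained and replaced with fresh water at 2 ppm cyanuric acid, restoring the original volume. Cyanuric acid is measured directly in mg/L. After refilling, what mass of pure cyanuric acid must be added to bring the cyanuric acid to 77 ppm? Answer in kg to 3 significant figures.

(a) 5.02 ppm; (b) 5.89 kg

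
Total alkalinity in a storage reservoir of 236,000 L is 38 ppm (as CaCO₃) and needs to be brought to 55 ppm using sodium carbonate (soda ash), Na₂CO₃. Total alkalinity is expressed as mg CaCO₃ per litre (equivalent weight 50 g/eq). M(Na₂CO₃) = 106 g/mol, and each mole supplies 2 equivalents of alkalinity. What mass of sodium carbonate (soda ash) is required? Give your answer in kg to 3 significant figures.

4.25 kg

Alkalinity to add: (55 − 38) = 17 mg/L as CaCO₃ × 236,000 L = 4012 g as CaCO₃.
Equivalents: 4012 g ÷ 50 g/eq = 80.24 eq.
Each mole of Na₂CO₃ supplies 2 eq, so 80.24 / 2 = 40.12 mol.
Mass: 40.12 mol × 106 g/mol = 4253 g.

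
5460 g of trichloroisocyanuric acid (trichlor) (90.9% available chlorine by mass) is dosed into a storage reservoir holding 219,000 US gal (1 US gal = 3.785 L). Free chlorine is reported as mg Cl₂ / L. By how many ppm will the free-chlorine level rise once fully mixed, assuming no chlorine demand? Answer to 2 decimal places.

5.99 ppm

Volume: 219,000 US gal × 3.785 L/gal = 828,915 L.
Available chlorine delivered: 5460 g × 0.909 = 4963 g as Cl₂.
Concentration rise: 4963 g / 828,915 L = 5.988 mg/L = 5.99 ppm.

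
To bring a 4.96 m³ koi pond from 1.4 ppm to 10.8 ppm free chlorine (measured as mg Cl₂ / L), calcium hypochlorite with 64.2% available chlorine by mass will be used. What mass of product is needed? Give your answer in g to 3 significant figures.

72.6 g

Volume: 4.96 m³ = 4,960 L.
Chlorine deficit: 10.8 − 1.4 = 9.4 ppm = 9.4 mg/L as Cl₂.
Cl₂ equivalent needed: 9.4 mg/L × 4,960 L = 46,620 mg = 46.62 g.
Product at 64.2% available chlorine: 46.62 / 0.642 = 72.62 g.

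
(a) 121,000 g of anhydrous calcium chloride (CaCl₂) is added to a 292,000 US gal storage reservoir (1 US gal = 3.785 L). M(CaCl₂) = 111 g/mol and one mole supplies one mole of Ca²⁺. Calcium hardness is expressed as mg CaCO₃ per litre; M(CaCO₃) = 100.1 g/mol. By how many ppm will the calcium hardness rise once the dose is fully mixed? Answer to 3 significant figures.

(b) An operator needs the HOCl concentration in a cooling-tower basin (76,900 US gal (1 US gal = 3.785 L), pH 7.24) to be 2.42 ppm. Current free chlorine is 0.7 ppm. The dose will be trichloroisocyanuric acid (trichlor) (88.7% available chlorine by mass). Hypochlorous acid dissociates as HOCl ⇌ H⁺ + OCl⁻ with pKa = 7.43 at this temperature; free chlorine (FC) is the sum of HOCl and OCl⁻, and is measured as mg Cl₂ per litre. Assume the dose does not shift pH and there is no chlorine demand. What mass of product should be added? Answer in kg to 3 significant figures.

(a) Volume: 292,000 US gal × 3.785 L/gal = 1,105,220 L.
(a) Moles of Ca²⁺: 121,000 g ÷ 111 g/mol = 1090 mol.
(a) As CaCO₃: 1090 mol × 100.1 g/mol = 109,100 g.
(a) Rise: 109,100 g / 1,105,220 L × 1000 = 98.73 mg/L.

(b) Volume: 76,900 US gal × 3.785 L/gal = 291,066 L.
(b) [OCl⁻]/[HOCl] = 10^(pH − pKa) = 10^(7.24 − 7.43) = 0.6457; fraction as HOCl = 1/(1 + 0.6457) = 0.6077.
(b) Free chlorine required for 2.42 ppm HOCl: 2.42 / 0.6077 = 3.982 ppm.
(b) FC to add: 3.982 − 0.7 = 3.282 mg/L as Cl₂.
(b) Cl₂ equivalent: 3.282 mg/L × 291,066 L = 955.4 g.
(b) Product at 88.7% available Cl: 955.4 / 0.887 = 1077 g.

(a) 98.7 ppm; (b) 1.08 kg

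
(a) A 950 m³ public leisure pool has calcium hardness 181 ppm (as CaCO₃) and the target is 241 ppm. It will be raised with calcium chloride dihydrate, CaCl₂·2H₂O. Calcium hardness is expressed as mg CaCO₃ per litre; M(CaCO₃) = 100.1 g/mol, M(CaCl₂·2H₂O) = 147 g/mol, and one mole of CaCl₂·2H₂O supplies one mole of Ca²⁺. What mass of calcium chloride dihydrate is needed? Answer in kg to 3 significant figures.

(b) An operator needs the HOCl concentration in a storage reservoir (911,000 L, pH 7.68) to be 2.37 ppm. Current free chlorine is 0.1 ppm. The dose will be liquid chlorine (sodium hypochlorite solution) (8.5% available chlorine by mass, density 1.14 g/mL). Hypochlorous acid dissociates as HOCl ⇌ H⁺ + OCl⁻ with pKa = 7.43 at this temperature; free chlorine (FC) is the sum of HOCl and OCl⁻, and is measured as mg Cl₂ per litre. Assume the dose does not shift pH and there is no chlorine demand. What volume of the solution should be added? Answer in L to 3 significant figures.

(a) 83.7 kg; (b) 61.0 L

(a) Volume: 950 m³ = 950,000 L.
(a) Hardness to add: (241 − 181) = 60 mg/L as CaCO₃ × 950,000 L = 57,000 g as CaCO₃.
(a) Moles of Ca²⁺ (1 mol Ca²⁺ ≡ 1 mol CaCO₃): 57,000 / 100.1 g/mol = 569.4 mol.
(a) Mass of CaCl₂·2H₂O: 569.4 × 147 = 83,710 g.

(b) [OCl⁻]/[HOCl] = 10^(pH − pKa) = 10^(7.68 − 7.43) = 1.778; fraction as HOCl = 1/(1 + 1.778) = 0.3599.
(b) Free chlorine required for 2.37 ppm HOCl: 2.37 / 0.3599 = 6.585 ppm.
(b) FC to add: 6.585 − 0.1 = 6.485 mg/L as Cl₂.
(b) Cl₂ equivalent: 6.485 mg/L × 911,000 L = 5907 g.
(b) Product at 8.5% available Cl: 5907 / 0.085 = 69,500 g.
(b) Volume: 69,500 g ÷ 1.14 g/mL = 60,960 mL.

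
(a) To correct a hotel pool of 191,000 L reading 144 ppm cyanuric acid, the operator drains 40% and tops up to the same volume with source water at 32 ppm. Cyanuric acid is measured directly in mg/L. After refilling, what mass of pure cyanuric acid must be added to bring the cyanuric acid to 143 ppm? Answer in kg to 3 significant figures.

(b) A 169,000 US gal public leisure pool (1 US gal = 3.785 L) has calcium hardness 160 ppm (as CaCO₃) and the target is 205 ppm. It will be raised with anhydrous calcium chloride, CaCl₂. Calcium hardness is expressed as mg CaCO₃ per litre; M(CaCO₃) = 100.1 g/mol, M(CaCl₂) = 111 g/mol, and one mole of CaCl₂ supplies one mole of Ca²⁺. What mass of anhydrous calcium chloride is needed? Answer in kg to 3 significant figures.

(a) 8.37 kg; (b) 31.9 kg

(a) After draining 40% and refilling: 144 × 0.60 + 32 × 0.40 = 99.2 ppm.
(a) Deficit to target: 143 − 99.2 = 43.8 mg/L.
(a) Mass: 43.8 mg/L × 191,000 L = 8366 g cyanuric acid.

(b) Volume: 169,000 US gal × 3.785 L/gal = 639,665 L.
(b) Hardness to add: (205 − 160) = 45 mg/L as CaCO₃ × 639,665 L = 28,780 g as CaCO₃.
(b) Moles of Ca²⁺ (1 mol Ca²⁺ ≡ 1 mol CaCO₃): 28,780 / 100.1 g/mol = 287.6 mol.
(b) Mass of CaCl₂: 287.6 × 111 = 31,920 g.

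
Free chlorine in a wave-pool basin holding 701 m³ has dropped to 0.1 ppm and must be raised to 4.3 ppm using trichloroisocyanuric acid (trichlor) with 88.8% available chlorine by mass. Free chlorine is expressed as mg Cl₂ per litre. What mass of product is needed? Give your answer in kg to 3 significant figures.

Volume: 701 m³ = 701,000 L.
Chlorine deficit: 4.3 − 0.1 = 4.2 ppm = 4.2 mg/L as Cl₂.
Cl₂ equivalent needed: 4.2 mg/L × 701,000 L = 2,944,000 mg = 2944 g.
Product at 88.8% available chlorine: 2944 / 0.888 = 3316 g.

3.32 kg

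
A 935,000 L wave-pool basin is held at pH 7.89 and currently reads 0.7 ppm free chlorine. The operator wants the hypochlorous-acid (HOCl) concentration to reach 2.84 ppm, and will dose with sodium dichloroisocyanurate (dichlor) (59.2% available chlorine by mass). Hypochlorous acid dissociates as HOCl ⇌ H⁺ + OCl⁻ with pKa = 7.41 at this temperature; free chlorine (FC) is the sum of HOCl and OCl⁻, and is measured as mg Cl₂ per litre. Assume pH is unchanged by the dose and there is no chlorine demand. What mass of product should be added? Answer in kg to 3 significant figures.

16.9 kg

[OCl⁻]/[HOCl] = 10^(pH − pKa) = 10^(7.89 − 7.41) = 3.02; fraction as HOCl = 1/(1 + 3.02) = 0.2488.
Free chlorine required for 2.84 ppm HOCl: 2.84 / 0.2488 = 11.42 ppm.
FC to add: 11.42 − 0.7 = 10.72 mg/L as Cl₂.
Cl₂ equivalent: 10.72 mg/L × 935,000 L = 10,020 g.
Product at 59.2% available Cl: 10,020 / 0.592 = 16,930 g.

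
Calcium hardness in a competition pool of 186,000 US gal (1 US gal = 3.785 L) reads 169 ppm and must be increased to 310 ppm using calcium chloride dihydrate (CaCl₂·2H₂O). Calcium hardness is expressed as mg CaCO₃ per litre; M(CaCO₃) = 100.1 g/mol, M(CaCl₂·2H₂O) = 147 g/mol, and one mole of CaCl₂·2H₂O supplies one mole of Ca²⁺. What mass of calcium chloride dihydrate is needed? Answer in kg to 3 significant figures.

Volume: 186,000 US gal × 3.785 L/gal = 704,010 L.
Hardness to add: (310 − 169) = 141 mg/L as CaCO₃ × 704,010 L = 99,270 g as CaCO₃.
Moles of Ca²⁺ (1 mol Ca²⁺ ≡ 1 mol CaCO₃): 99,270 / 100.1 g/mol = 991.7 mol.
Mass of CaCl₂·2H₂O: 991.7 × 147 = 145,800 g.

146 kg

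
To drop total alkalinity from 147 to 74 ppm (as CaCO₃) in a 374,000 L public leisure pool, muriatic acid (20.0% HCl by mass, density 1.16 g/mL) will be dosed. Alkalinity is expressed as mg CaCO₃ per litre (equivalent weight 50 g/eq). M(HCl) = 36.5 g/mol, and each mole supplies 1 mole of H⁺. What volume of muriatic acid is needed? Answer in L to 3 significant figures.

85.9 L

Alkalinity to neutralize: (147 − 74) = 73 mg/L as CaCO₃ × 374,000 L = 27,300 g as CaCO₃.
Equivalents of H⁺ required: 27,300 ÷ 50 g/eq = 546 eq = 546 mol HCl.
Mass of HCl: 546 × 36.5 = 19,930 g.
Mass of 20.0% solution: 19,930 / 0.2 = 99,650 g.
Volume: 99,650 g ÷ 1.16 g/mL = 85,910 mL.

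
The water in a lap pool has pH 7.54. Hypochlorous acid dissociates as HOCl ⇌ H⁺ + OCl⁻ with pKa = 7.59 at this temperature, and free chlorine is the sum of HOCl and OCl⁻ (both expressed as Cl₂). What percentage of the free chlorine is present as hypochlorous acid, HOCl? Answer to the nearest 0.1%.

52.9%

[OCl⁻]/[HOCl] = 10^(pH − pKa) = 10^(7.54 − 7.59) = 10^-0.05 = 0.8913.
Fraction as HOCl = 1 / (1 + 0.8913) = 0.5288.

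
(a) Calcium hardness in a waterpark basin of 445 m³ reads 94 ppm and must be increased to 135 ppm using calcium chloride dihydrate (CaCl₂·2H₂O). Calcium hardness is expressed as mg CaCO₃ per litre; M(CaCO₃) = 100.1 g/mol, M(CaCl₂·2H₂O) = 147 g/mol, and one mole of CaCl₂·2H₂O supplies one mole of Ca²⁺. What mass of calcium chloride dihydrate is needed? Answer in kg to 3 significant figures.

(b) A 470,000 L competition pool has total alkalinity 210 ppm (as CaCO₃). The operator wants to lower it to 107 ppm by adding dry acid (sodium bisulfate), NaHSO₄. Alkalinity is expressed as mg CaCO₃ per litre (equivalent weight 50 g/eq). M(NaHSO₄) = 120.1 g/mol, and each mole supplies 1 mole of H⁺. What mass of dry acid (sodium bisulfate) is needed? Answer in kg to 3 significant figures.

(a) Volume: 445 m³ = 445,000 L.
(a) Hardness to add: (135 − 94) = 41 mg/L as CaCO₃ × 445,000 L = 18,240 g as CaCO₃.
(a) Moles of Ca²⁺ (1 mol Ca²⁺ ≡ 1 mol CaCO₃): 18,240 / 100.1 g/mol = 182.3 mol.
(a) Mass of CaCl₂·2H₂O: 182.3 × 147 = 26,790 g.

(b) Alkalinity to neutralize: (210 − 107) = 103 mg/L as CaCO₃ × 470,000 L = 48,410 g as CaCO₃.
(b) Equivalents of H⁺ required: 48,410 ÷ 50 g/eq = 968.2 eq = 968.2 mol NaHSO₄.
(b) Mass of NaHSO₄: 968.2 × 120.1 = 116,300 g.

(a) 26.8 kg; (b) 116 kg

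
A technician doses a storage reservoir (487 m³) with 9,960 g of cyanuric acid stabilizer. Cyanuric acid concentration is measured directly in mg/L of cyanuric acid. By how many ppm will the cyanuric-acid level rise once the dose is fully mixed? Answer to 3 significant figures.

20.5 ppm

Volume: 487 m³ = 487,000 L.
Rise: 9,960 g / 487,000 L × 1000 = 20.45 mg/L.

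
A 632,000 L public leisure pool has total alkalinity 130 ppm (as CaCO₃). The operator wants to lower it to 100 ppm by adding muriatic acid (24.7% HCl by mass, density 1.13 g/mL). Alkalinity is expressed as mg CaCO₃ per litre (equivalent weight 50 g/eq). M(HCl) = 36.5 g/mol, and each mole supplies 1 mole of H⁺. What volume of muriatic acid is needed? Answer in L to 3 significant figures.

49.6 L

Alkalinity to neutralize: (130 − 100) = 30 mg/L as CaCO₃ × 632,000 L = 18,960 g as CaCO₃.
Equivalents of H⁺ required: 18,960 ÷ 50 g/eq = 379.2 eq = 379.2 mol HCl.
Mass of HCl: 379.2 × 36.5 = 13,840 g.
Mass of 24.7% solution: 13,840 / 0.247 = 56,040 g.
Volume: 56,040 g ÷ 1.13 g/mL = 49,590 mL.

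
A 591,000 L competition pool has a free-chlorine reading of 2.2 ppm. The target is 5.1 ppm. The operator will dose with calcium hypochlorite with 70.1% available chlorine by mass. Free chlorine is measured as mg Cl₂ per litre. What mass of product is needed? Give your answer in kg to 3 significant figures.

Chlorine deficit: 5.1 − 2.2 = 2.9 ppm = 2.9 mg/L as Cl₂.
Cl₂ equivalent needed: 2.9 mg/L × 591,000 L = 1,714,000 mg = 1714 g.
Product at 70.1% available chlorine: 1714 / 0.701 = 2445 g.

2.44 kg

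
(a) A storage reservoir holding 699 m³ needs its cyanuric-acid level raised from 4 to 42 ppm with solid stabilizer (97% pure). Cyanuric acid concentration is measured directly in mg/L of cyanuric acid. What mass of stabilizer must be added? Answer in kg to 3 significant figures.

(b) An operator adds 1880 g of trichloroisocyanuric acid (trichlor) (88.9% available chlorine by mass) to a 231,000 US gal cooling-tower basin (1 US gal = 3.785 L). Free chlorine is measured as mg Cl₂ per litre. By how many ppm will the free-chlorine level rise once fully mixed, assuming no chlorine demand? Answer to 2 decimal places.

(a) Volume: 699 m³ = 699,000 L.
(a) CYA to add: (42 − 4) = 38 mg/L × 699,000 L = 26,560 g cyanuric acid.
(a) At 97% purity: 26,560 / 0.97 = 27,380 g product.

(b) Volume: 231,000 US gal × 3.785 L/gal = 874,335 L.
(b) Available chlorine delivered: 1880 g × 0.889 = 1671 g as Cl₂.
(b) Concentration rise: 1671 g / 874,335 L = 1.912 mg/L = 1.91 ppm.

(a) 27.4 kg; (b) 1.91 ppm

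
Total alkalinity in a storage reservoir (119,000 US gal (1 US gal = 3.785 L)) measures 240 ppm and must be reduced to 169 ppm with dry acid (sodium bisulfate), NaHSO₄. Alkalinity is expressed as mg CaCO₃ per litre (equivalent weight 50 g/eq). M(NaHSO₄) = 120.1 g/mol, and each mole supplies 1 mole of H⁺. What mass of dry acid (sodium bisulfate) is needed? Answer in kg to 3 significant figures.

76.8 kg

Volume: 119,000 US gal × 3.785 L/gal = 450,415 L.
Alkalinity to neutralize: (240 − 169) = 71 mg/L as CaCO₃ × 450,415 L = 31,980 g as CaCO₃.
Equivalents of H⁺ required: 31,980 ÷ 50 g/eq = 639.6 eq = 639.6 mol NaHSO₄.
Mass of NaHSO₄: 639.6 × 120.1 = 76,810 g.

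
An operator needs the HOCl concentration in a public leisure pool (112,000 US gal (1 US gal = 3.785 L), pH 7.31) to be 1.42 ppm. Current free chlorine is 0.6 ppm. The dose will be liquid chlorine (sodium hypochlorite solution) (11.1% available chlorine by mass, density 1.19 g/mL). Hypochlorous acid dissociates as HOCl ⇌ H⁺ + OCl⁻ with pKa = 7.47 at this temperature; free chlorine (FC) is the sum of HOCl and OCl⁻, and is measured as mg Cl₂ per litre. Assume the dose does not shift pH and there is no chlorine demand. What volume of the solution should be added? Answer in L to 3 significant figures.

Volume: 112,000 US gal × 3.785 L/gal = 423,920 L.
[OCl⁻]/[HOCl] = 10^(pH − pKa) = 10^(7.31 − 7.47) = 0.6918; fraction as HOCl = 1/(1 + 0.6918) = 0.5911.
Free chlorine required for 1.42 ppm HOCl: 1.42 / 0.5911 = 2.402 ppm.
FC to add: 2.402 − 0.6 = 1.802 mg/L as Cl₂.
Cl₂ equivalent: 1.802 mg/L × 423,920 L = 764.1 g.
Product at 11.1% available Cl: 764.1 / 0.111 = 6884 g.
Volume: 6884 g ÷ 1.19 g/mL = 5784 mL.

5.78 L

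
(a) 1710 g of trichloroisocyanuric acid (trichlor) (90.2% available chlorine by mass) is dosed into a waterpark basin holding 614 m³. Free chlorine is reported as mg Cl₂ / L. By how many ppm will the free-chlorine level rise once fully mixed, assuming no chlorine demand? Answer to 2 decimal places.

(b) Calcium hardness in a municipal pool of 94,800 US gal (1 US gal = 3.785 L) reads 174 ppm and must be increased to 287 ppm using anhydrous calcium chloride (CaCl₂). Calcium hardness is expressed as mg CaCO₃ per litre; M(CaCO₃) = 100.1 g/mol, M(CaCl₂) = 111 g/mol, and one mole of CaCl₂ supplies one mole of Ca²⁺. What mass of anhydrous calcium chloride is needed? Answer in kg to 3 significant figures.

(a) 2.51 ppm; (b) 45.0 kg

(a) Volume: 614 m³ = 614,000 L.
(a) Available chlorine delivered: 1710 g × 0.902 = 1542 g as Cl₂.
(a) Concentration rise: 1542 g / 614,000 L = 2.512 mg/L = 2.51 ppm.

(b) Volume: 94,800 US gal × 3.785 L/gal = 358,818 L.
(b) Hardness to add: (287 − 174) = 113 mg/L as CaCO₃ × 358,818 L = 40,550 g as CaCO₃.
(b) Moles of Ca²⁺ (1 mol Ca²⁺ ≡ 1 mol CaCO₃): 40,550 / 100.1 g/mol = 405.1 mol.
(b) Mass of CaCl₂: 405.1 × 111 = 44,960 g.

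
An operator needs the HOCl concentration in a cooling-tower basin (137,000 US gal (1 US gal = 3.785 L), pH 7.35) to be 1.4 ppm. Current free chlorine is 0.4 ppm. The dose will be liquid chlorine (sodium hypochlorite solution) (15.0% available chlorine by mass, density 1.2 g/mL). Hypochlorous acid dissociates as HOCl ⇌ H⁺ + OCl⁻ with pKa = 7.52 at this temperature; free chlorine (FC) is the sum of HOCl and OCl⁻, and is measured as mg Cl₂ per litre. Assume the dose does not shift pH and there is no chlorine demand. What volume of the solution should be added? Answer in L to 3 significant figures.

5.61 L

Volume: 137,000 US gal × 3.785 L/gal = 518,545 L.
[OCl⁻]/[HOCl] = 10^(pH − pKa) = 10^(7.35 − 7.52) = 0.6761; fraction as HOCl = 1/(1 + 0.6761) = 0.5966.
Free chlorine required for 1.4 ppm HOCl: 1.4 / 0.5966 = 2.347 ppm.
FC to add: 2.347 − 0.4 = 1.947 mg/L as Cl₂.
Cl₂ equivalent: 1.947 mg/L × 518,545 L = 1009 g.
Product at 15.0% available Cl: 1009 / 0.15 = 6729 g.
Volume: 6729 g ÷ 1.2 g/mL = 5608 mL.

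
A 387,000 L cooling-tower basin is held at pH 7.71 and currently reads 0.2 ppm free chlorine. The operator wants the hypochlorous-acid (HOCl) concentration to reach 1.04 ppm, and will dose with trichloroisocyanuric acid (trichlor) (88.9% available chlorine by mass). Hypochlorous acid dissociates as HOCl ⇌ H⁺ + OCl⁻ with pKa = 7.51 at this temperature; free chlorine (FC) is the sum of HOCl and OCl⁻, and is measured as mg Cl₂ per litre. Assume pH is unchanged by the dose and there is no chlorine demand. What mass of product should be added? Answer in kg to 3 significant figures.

1.08 kg

[OCl⁻]/[HOCl] = 10^(pH − pKa) = 10^(7.71 − 7.51) = 1.585; fraction as HOCl = 1/(1 + 1.585) = 0.3869.
Free chlorine required for 1.04 ppm HOCl: 1.04 / 0.3869 = 2.688 ppm.
FC to add: 2.688 − 0.2 = 2.488 mg/L as Cl₂.
Cl₂ equivalent: 2.488 mg/L × 387,000 L = 963 g.
Product at 88.9% available Cl: 963 / 0.889 = 1083 g.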